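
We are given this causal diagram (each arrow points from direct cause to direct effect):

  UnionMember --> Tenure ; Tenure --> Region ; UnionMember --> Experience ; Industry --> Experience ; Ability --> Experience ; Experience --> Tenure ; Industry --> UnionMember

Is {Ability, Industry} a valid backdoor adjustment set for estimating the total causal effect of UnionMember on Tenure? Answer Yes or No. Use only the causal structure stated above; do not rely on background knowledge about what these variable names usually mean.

Yes

Backdoor paths from UnionMember to Tenure (paths whose first edge points into UnionMember):
  P1: UnionMember <- Industry -> Experience -> Tenure
Condition 1 (no descendant of UnionMember in the set): holds — descendants of UnionMember are {Experience, Region, Tenure}; none are in {Ability, Industry}.
Condition 2 (every backdoor path blocked by {Ability, Industry}):
  P1: blocked at fork node Industry ∈ conditioning set.
{Ability, Industry} satisfies the backdoor criterion.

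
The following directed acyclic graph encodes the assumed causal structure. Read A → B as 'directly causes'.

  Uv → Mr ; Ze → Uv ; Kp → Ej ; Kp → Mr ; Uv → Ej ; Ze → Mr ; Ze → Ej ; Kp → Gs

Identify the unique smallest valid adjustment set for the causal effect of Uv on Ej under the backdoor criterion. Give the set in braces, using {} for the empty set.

Variables eligible for adjustment (non-descendants of Uv, excluding Uv and Ej): {Gs, Kp, Ze}.
Backdoor paths from Uv to Ej:
  P1: Uv <- Ze -> Ej
  P2: Uv <- Ze -> Mr <- Kp -> Ej
The empty set is not sufficient: P1 (Uv <- Ze -> Ej) has no collider blocking it and no conditioned non-collider, so it is open.
Try {Ze}:
  P1: blocked at fork node Ze ∈ conditioning set.
  P2: blocked at fork node Ze ∈ conditioning set.
{Ze} contains no descendant of Uv and blocks every backdoor path.
No other singleton works — e.g. {Kp} leaves P1 open — so {Ze} is the unique smallest valid adjustment set.

{Ze}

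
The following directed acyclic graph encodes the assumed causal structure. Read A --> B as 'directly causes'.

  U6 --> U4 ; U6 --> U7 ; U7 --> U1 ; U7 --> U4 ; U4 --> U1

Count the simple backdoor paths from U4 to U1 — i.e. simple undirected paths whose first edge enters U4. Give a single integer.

2

A backdoor path from U4 to U1 is any simple undirected path whose first edge points into U4 (i.e. leaves U4 via a parent).
Parents of U4: {U6, U7}.
Enumerating:
  P1: U4 <- U6 -> U7 -> U1
  P2: U4 <- U7 -> U1
That exhausts the simple backdoor paths. Count: 2.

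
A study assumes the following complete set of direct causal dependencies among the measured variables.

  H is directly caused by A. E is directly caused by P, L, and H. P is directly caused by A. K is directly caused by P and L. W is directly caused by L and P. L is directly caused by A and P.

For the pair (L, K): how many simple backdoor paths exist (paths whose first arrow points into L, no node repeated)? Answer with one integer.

3

A backdoor path from L to K is any simple undirected path whose first edge points into L (i.e. leaves L via a parent).
Parents of L: {A, P}.
Enumerating:
  P1: L <- A -> P -> K
  P2: L <- A -> H -> E <- P -> K
  P3: L <- P -> K
That exhausts the simple backdoor paths. Count: 3.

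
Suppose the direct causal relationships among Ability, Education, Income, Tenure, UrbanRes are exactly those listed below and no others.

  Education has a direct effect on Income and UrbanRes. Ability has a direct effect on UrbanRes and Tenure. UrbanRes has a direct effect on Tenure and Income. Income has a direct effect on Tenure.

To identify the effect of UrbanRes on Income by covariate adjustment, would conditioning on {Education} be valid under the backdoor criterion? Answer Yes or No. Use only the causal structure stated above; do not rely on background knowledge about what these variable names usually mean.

Yes

Backdoor paths from UrbanRes to Income (paths whose first edge points into UrbanRes):
  P1: UrbanRes <- Ability -> Tenure <- Income
  P2: UrbanRes <- Education -> Income
Condition 1 (no descendant of UrbanRes in the set): holds — descendants of UrbanRes are {Income, Tenure}; none are in {Education}.
Condition 2 (every backdoor path blocked by {Education}):
  P1: blocked at collider Tenure (neither it nor any descendant is in the conditioning set).
  P2: blocked at fork node Education ∈ conditioning set.
{Education} satisfies the backdoor criterion.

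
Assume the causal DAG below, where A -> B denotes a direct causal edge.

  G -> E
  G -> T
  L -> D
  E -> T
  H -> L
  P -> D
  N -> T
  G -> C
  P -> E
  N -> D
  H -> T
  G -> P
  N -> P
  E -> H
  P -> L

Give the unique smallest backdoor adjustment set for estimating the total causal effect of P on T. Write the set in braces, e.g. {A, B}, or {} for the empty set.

Variables eligible for adjustment (non-descendants of P, excluding P and T): {C, G, N}.
Backdoor paths from P to T:
  P1: P <- N -> T
  P2: P <- N -> D <- L <- H <- E <- G -> T
  P3: P <- N -> D <- L <- H <- E -> T
  P4: P <- N -> D <- L <- H -> T
  P5: P <- G -> E -> H -> T
  P6: P <- G -> E -> H -> L -> D <- N -> T
  P7: P <- G -> E -> T
  P8: P <- G -> T
The empty set is not sufficient: P1 (P <- N -> T) has no collider blocking it and no conditioned non-collider, so it is open.
Try {G, N}:
  P1: blocked at fork node N ∈ conditioning set.
  P2: blocked at fork node N ∈ conditioning set.
  P3: blocked at fork node N ∈ conditioning set.
  P4: blocked at fork node N ∈ conditioning set.
  P5: blocked at fork node G ∈ conditioning set.
  P6: blocked at fork node G ∈ conditioning set.
  P7: blocked at fork node G ∈ conditioning set.
  P8: blocked at fork node G ∈ conditioning set.
{G, N} contains no descendant of P and blocks every backdoor path.
Every element of {G, N} is needed (dropping G leaves P5 open; dropping N leaves P1 open), so no proper subset is valid.
Among all size-2 subsets of the eligible variables, only {G, N} blocks every backdoor path, so it is the unique smallest valid adjustment set.

{G, N}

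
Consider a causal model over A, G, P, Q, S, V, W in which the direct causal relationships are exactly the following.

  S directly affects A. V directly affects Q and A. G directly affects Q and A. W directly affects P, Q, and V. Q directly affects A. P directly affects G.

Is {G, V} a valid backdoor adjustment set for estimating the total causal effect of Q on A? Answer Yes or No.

Yes

Backdoor paths from Q to A (paths whose first edge points into Q):
  P1: Q <- W -> V -> A
  P2: Q <- W -> P -> G -> A
  P3: Q <- V <- W -> P -> G -> A
  P4: Q <- V -> A
  P5: Q <- G <- P <- W -> V -> A
  P6: Q <- G -> A
Condition 1 (no descendant of Q in the set): holds — descendants of Q are {A}; none are in {G, V}.
Condition 2 (every backdoor path blocked by {G, V}):
  P1: blocked at chain node V ∈ conditioning set.
  P2: blocked at chain node G ∈ conditioning set.
  P3: blocked at chain node V ∈ conditioning set.
  P4: blocked at fork node V ∈ conditioning set.
  P5: blocked at chain node G ∈ conditioning set.
  P6: blocked at fork node G ∈ conditioning set.
{G, V} satisfies the backdoor criterion.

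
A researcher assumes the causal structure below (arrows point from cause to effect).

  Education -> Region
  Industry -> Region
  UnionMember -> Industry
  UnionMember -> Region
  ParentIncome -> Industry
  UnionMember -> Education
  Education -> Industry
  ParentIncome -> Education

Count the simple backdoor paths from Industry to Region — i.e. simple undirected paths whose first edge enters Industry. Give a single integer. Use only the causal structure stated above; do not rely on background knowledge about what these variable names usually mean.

A backdoor path from Industry to Region is any simple undirected path whose first edge points into Industry (i.e. leaves Industry via a parent).
Parents of Industry: {Education, ParentIncome, UnionMember}.
Enumerating:
  P1: Industry <- ParentIncome -> Education <- UnionMember -> Region
  P2: Industry <- ParentIncome -> Education -> Region
  P3: Industry <- UnionMember -> Education -> Region
  P4: Industry <- UnionMember -> Region
  P5: Industry <- Education <- UnionMember -> Region
  P6: Industry <- Education -> Region
That exhausts the simple backdoor paths. Count: 6.

6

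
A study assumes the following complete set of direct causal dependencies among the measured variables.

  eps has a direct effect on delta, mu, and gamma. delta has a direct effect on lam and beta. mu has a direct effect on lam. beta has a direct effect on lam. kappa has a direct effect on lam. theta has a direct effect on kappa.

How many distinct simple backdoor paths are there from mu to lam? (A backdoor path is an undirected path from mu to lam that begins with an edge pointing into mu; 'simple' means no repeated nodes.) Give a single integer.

2

A backdoor path from mu to lam is any simple undirected path whose first edge points into mu (i.e. leaves mu via a parent).
Parents of mu: {eps}.
Enumerating:
  P1: mu <- eps -> delta -> beta -> lam
  P2: mu <- eps -> delta -> lam
That exhausts the simple backdoor paths. Count: 2.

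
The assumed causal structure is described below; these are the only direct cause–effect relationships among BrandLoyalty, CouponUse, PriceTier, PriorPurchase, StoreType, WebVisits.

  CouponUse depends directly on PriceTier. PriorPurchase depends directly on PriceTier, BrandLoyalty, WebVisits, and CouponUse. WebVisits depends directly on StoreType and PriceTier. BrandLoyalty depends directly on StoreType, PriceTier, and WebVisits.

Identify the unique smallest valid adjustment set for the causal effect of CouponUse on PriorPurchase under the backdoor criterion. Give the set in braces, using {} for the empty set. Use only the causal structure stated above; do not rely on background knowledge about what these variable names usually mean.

{PriceTier}

Variables eligible for adjustment (non-descendants of CouponUse, excluding CouponUse and PriorPurchase): {BrandLoyalty, PriceTier, StoreType, WebVisits}.
Backdoor paths from CouponUse to PriorPurchase:
  P1: CouponUse <- PriceTier -> WebVisits <- StoreType -> BrandLoyalty -> PriorPurchase
  P2: CouponUse <- PriceTier -> WebVisits -> BrandLoyalty -> PriorPurchase
  P3: CouponUse <- PriceTier -> WebVisits -> PriorPurchase
  P4: CouponUse <- PriceTier -> BrandLoyalty <- StoreType -> WebVisits -> PriorPurchase
  P5: CouponUse <- PriceTier -> BrandLoyalty <- WebVisits -> PriorPurchase
  P6: CouponUse <- PriceTier -> BrandLoyalty -> PriorPurchase
  P7: CouponUse <- PriceTier -> PriorPurchase
The empty set is not sufficient: P2 (CouponUse <- PriceTier -> WebVisits -> BrandLoyalty -> PriorPurchase) has no collider blocking it and no conditioned non-collider, so it is open.
Try {PriceTier}:
  P1: blocked at fork node PriceTier ∈ conditioning set.
  P2: blocked at fork node PriceTier ∈ conditioning set.
  P3: blocked at fork node PriceTier ∈ conditioning set.
  P4: blocked at fork node PriceTier ∈ conditioning set.
  P5: blocked at fork node PriceTier ∈ conditioning set.
  P6: blocked at fork node PriceTier ∈ conditioning set.
  P7: blocked at fork node PriceTier ∈ conditioning set.
{PriceTier} contains no descendant of CouponUse and blocks every backdoor path.
No other singleton works — e.g. {StoreType} leaves P2 open — so {PriceTier} is the unique smallest valid adjustment set.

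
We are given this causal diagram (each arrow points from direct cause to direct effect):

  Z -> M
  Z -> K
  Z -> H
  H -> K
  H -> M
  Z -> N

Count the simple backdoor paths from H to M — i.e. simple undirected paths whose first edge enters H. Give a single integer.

1

A backdoor path from H to M is any simple undirected path whose first edge points into H (i.e. leaves H via a parent).
Parents of H: {Z}.
Enumerating:
  P1: H <- Z -> M
That exhausts the simple backdoor paths. Count: 1.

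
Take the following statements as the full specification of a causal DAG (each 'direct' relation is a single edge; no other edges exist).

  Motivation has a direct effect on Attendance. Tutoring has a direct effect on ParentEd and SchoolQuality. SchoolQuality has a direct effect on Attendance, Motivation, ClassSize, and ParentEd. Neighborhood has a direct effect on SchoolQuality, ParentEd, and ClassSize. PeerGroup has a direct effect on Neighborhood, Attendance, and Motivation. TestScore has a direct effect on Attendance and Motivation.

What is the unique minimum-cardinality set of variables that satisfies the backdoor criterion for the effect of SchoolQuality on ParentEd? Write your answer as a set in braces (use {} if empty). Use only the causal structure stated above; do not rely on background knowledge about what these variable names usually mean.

{Neighborhood, Tutoring}

Variables eligible for adjustment (non-descendants of SchoolQuality, excluding SchoolQuality and ParentEd): {Neighborhood, PeerGroup, TestScore, Tutoring}.
Backdoor paths from SchoolQuality to ParentEd:
  P1: SchoolQuality <- Neighborhood -> ParentEd
  P2: SchoolQuality <- Tutoring -> ParentEd
The empty set is not sufficient: P1 (SchoolQuality <- Neighborhood -> ParentEd) has no collider blocking it and no conditioned non-collider, so it is open.
Try {Neighborhood, Tutoring}:
  P1: blocked at fork node Neighborhood ∈ conditioning set.
  P2: blocked at fork node Tutoring ∈ conditioning set.
{Neighborhood, Tutoring} contains no descendant of SchoolQuality and blocks every backdoor path.
Every element of {Neighborhood, Tutoring} is needed (dropping Neighborhood leaves P1 open; dropping Tutoring leaves P2 open), so no proper subset is valid.
Among all size-2 subsets of the eligible variables, only {Neighborhood, Tutoring} blocks every backdoor path, so it is the unique smallest valid adjustment set.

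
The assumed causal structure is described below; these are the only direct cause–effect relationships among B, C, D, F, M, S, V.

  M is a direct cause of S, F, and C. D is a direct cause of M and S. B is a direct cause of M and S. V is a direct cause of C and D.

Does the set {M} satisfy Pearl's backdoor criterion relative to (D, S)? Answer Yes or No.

No

Backdoor paths from D to S (paths whose first edge points into D):
  P1: D <- V -> C <- M <- B -> S
  P2: D <- V -> C <- M -> S
Condition 1 (no descendant of D in the set): FAILS — M is a descendant of D.
Condition 2 (every backdoor path blocked by {M}):
  P1: blocked at collider C (neither it nor any descendant is in the conditioning set).
  P2: blocked at collider C (neither it nor any descendant is in the conditioning set).
{M} does not satisfy the backdoor criterion.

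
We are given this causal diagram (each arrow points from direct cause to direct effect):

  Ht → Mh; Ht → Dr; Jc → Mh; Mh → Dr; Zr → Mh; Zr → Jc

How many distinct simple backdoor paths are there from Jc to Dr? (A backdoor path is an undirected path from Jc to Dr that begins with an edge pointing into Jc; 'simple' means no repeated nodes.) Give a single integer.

A backdoor path from Jc to Dr is any simple undirected path whose first edge points into Jc (i.e. leaves Jc via a parent).
Parents of Jc: {Zr}.
Enumerating:
  P1: Jc <- Zr -> Mh <- Ht -> Dr
  P2: Jc <- Zr -> Mh -> Dr
That exhausts the simple backdoor paths. Count: 2.

2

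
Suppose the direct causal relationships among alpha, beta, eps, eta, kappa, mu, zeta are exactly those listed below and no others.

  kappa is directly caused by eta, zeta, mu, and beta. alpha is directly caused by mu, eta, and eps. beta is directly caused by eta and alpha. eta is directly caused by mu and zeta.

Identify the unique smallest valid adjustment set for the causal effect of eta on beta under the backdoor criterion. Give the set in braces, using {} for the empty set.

{mu}

Variables eligible for adjustment (non-descendants of eta, excluding eta and beta): {eps, mu, zeta}.
Backdoor paths from eta to beta:
  P1: eta <- zeta -> kappa <- mu -> alpha -> beta
  P2: eta <- zeta -> kappa <- beta
  P3: eta <- mu -> alpha -> beta
  P4: eta <- mu -> kappa <- beta
The empty set is not sufficient: P3 (eta <- mu -> alpha -> beta) has no collider blocking it and no conditioned non-collider, so it is open.
Try {mu}:
  P1: blocked at collider kappa (neither it nor any descendant is in the conditioning set).
  P2: blocked at collider kappa (neither it nor any descendant is in the conditioning set).
  P3: blocked at fork node mu ∈ conditioning set.
  P4: blocked at fork node mu ∈ conditioning set.
{mu} contains no descendant of eta and blocks every backdoor path.
No other singleton works — e.g. {zeta} leaves P3 open — so {mu} is the unique smallest valid adjustment set.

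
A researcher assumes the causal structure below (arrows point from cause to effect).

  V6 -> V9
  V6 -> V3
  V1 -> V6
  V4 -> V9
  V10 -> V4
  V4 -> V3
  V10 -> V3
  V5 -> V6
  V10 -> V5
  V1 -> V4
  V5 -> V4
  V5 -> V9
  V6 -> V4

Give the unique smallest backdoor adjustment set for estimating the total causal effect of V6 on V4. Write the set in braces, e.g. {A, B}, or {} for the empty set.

{V1, V5}

Variables eligible for adjustment (non-descendants of V6, excluding V6 and V4): {V1, V10, V5}.
Backdoor paths from V6 to V4:
  P1: V6 <- V1 -> V4
  P2: V6 <- V5 <- V10 -> V4
  P3: V6 <- V5 <- V10 -> V3 <- V4
  P4: V6 <- V5 -> V4
  P5: V6 <- V5 -> V9 <- V4
The empty set is not sufficient: P1 (V6 <- V1 -> V4) has no collider blocking it and no conditioned non-collider, so it is open.
Try {V1, V5}:
  P1: blocked at fork node V1 ∈ conditioning set.
  P2: blocked at chain node V5 ∈ conditioning set.
  P3: blocked at chain node V5 ∈ conditioning set.
  P4: blocked at fork node V5 ∈ conditioning set.
  P5: blocked at fork node V5 ∈ conditioning set.
{V1, V5} contains no descendant of V6 and blocks every backdoor path.
Every element of {V1, V5} is needed (dropping V1 leaves P1 open; dropping V5 leaves P2 open), so no proper subset is valid.
Among all size-2 subsets of the eligible variables, only {V1, V5} blocks every backdoor path, so it is the unique smallest valid adjustment set.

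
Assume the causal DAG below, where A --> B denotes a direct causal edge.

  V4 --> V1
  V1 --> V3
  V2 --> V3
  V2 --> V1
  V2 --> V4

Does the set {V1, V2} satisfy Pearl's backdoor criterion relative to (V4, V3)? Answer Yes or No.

No

Backdoor paths from V4 to V3 (paths whose first edge points into V4):
  P1: V4 <- V2 -> V1 -> V3
  P2: V4 <- V2 -> V3
Condition 1 (no descendant of V4 in the set): FAILS — V1 is a descendant of V4.
Condition 2 (every backdoor path blocked by {V1, V2}):
  P1: blocked at fork node V2 ∈ conditioning set.
  P2: blocked at fork node V2 ∈ conditioning set.
{V1, V2} does not satisfy the backdoor criterion.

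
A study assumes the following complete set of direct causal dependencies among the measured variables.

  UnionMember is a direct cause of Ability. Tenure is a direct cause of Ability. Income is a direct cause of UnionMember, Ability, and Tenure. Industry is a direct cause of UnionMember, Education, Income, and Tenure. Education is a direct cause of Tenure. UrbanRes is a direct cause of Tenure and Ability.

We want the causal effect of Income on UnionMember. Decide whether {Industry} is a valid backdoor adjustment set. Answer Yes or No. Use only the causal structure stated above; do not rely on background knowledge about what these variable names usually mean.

Backdoor paths from Income to UnionMember (paths whose first edge points into Income):
  P1: Income <- Industry -> Education -> Tenure <- UrbanRes -> Ability <- UnionMember
  P2: Income <- Industry -> Education -> Tenure -> Ability <- UnionMember
  P3: Income <- Industry -> UnionMember
  P4: Income <- Industry -> Tenure <- UrbanRes -> Ability <- UnionMember
  P5: Income <- Industry -> Tenure -> Ability <- UnionMember
Condition 1 (no descendant of Income in the set): holds — descendants of Income are {Ability, Tenure, UnionMember}; none are in {Industry}.
Condition 2 (every backdoor path blocked by {Industry}):
  P1: blocked at fork node Industry ∈ conditioning set.
  P2: blocked at fork node Industry ∈ conditioning set.
  P3: blocked at fork node Industry ∈ conditioning set.
  P4: blocked at fork node Industry ∈ conditioning set.
  P5: blocked at fork node Industry ∈ conditioning set.
{Industry} satisfies the backdoor criterion.

Yes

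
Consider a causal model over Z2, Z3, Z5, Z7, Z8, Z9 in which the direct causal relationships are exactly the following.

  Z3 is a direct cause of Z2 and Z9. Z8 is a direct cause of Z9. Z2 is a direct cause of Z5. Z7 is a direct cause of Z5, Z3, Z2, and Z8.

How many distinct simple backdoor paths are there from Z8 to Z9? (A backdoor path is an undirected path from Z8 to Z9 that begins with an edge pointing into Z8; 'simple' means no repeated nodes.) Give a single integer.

3

A backdoor path from Z8 to Z9 is any simple undirected path whose first edge points into Z8 (i.e. leaves Z8 via a parent).
Parents of Z8: {Z7}.
Enumerating:
  P1: Z8 <- Z7 -> Z3 -> Z9
  P2: Z8 <- Z7 -> Z2 <- Z3 -> Z9
  P3: Z8 <- Z7 -> Z5 <- Z2 <- Z3 -> Z9
That exhausts the simple backdoor paths. Count: 3.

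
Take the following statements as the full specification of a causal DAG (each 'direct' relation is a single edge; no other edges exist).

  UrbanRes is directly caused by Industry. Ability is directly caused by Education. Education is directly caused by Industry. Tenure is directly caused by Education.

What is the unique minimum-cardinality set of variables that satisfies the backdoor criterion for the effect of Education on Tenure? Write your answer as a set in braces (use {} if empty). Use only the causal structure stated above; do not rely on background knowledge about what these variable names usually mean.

{}

Variables eligible for adjustment (non-descendants of Education, excluding Education and Tenure): {Industry, UrbanRes}.
Backdoor paths from Education to Tenure:
  (none)
With no backdoor paths the empty set already satisfies the criterion, and it is trivially minimal.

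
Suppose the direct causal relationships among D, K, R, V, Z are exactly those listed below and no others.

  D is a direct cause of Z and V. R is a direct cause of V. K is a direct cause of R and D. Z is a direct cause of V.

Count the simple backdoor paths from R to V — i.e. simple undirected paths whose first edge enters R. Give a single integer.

A backdoor path from R to V is any simple undirected path whose first edge points into R (i.e. leaves R via a parent).
Parents of R: {K}.
Enumerating:
  P1: R <- K -> D -> Z -> V
  P2: R <- K -> D -> V
That exhausts the simple backdoor paths. Count: 2.

2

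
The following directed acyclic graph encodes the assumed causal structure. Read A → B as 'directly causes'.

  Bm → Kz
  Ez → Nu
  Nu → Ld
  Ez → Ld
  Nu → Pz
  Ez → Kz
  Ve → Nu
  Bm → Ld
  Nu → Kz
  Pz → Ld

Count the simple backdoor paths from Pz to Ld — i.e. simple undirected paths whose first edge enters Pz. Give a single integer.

A backdoor path from Pz to Ld is any simple undirected path whose first edge points into Pz (i.e. leaves Pz via a parent).
Parents of Pz: {Nu}.
Enumerating:
  P1: Pz <- Nu <- Ez -> Ld
  P2: Pz <- Nu <- Ez -> Kz <- Bm -> Ld
  P3: Pz <- Nu -> Ld
  P4: Pz <- Nu -> Kz <- Ez -> Ld
  P5: Pz <- Nu -> Kz <- Bm -> Ld
That exhausts the simple backdoor paths. Count: 5.

5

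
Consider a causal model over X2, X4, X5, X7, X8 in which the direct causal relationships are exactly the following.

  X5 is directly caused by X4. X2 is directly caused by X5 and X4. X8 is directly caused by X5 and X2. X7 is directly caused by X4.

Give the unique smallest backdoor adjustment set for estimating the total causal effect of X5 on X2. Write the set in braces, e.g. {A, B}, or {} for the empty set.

Variables eligible for adjustment (non-descendants of X5, excluding X5 and X2): {X4, X7}.
Backdoor paths from X5 to X2:
  P1: X5 <- X4 -> X2
The empty set is not sufficient: P1 (X5 <- X4 -> X2) has no collider blocking it and no conditioned non-collider, so it is open.
Try {X4}:
  P1: blocked at fork node X4 ∈ conditioning set.
{X4} contains no descendant of X5 and blocks every backdoor path.
No other singleton works — e.g. {X7} leaves P1 open — so {X4} is the unique smallest valid adjustment set.

{X4}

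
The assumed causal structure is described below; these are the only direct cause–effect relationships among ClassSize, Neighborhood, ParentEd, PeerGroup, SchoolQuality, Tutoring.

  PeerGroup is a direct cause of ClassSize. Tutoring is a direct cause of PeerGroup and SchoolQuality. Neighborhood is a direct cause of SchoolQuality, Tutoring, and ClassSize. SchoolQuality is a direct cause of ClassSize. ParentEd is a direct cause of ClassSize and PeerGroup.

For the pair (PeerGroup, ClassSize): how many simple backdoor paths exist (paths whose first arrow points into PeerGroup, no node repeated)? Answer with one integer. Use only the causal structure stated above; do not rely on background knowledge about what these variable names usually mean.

A backdoor path from PeerGroup to ClassSize is any simple undirected path whose first edge points into PeerGroup (i.e. leaves PeerGroup via a parent).
Parents of PeerGroup: {ParentEd, Tutoring}.
Enumerating:
  P1: PeerGroup <- Tutoring <- Neighborhood -> SchoolQuality -> ClassSize
  P2: PeerGroup <- Tutoring <- Neighborhood -> ClassSize
  P3: PeerGroup <- Tutoring -> SchoolQuality <- Neighborhood -> ClassSize
  P4: PeerGroup <- Tutoring -> SchoolQuality -> ClassSize
  P5: PeerGroup <- ParentEd -> ClassSize
That exhausts the simple backdoor paths. Count: 5.

5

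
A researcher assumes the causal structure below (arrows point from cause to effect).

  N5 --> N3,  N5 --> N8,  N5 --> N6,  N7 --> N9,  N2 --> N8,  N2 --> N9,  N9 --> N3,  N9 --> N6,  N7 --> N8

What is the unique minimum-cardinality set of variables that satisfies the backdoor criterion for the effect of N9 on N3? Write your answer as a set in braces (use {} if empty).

{}

Variables eligible for adjustment (non-descendants of N9, excluding N9 and N3): {N2, N5, N7, N8}.
Backdoor paths from N9 to N3:
  P1: N9 <- N2 -> N8 <- N5 -> N3
  P2: N9 <- N7 -> N8 <- N5 -> N3
Each backdoor path contains an unconditioned collider, so every path is already blocked with the empty conditioning set:
  P1: blocked at collider N8 (neither it nor any descendant is in the conditioning set).
  P2: blocked at collider N8 (neither it nor any descendant is in the conditioning set).
The empty set is therefore the unique smallest valid set.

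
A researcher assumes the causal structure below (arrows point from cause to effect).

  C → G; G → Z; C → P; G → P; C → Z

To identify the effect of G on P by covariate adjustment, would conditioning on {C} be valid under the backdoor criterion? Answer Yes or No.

Yes

Backdoor paths from G to P (paths whose first edge points into G):
  P1: G <- C -> P
Condition 1 (no descendant of G in the set): holds — descendants of G are {P, Z}; none are in {C}.
Condition 2 (every backdoor path blocked by {C}):
  P1: blocked at fork node C ∈ conditioning set.
{C} satisfies the backdoor criterion.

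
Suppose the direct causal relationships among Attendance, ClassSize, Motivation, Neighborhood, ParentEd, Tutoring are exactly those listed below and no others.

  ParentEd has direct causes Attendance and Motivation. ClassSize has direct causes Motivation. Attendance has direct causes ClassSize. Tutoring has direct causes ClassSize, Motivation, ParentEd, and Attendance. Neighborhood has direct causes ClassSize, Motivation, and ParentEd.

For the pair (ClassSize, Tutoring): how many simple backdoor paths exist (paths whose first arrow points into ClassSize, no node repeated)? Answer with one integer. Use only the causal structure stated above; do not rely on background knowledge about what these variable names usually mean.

5

A backdoor path from ClassSize to Tutoring is any simple undirected path whose first edge points into ClassSize (i.e. leaves ClassSize via a parent).
Parents of ClassSize: {Motivation}.
Enumerating:
  P1: ClassSize <- Motivation -> ParentEd <- Attendance -> Tutoring
  P2: ClassSize <- Motivation -> ParentEd -> Tutoring
  P3: ClassSize <- Motivation -> Neighborhood <- ParentEd <- Attendance -> Tutoring
  P4: ClassSize <- Motivation -> Neighborhood <- ParentEd -> Tutoring
  P5: ClassSize <- Motivation -> Tutoring
That exhausts the simple backdoor paths. Count: 5.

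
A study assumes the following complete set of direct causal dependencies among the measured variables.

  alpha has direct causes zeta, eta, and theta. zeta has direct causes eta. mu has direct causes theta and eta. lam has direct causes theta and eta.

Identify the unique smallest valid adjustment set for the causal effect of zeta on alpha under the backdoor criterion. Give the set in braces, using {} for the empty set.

Variables eligible for adjustment (non-descendants of zeta, excluding zeta and alpha): {eta, lam, mu, theta}.
Backdoor paths from zeta to alpha:
  P1: zeta <- eta -> lam <- theta -> alpha
  P2: zeta <- eta -> alpha
  P3: zeta <- eta -> mu <- theta -> alpha
The empty set is not sufficient: P2 (zeta <- eta -> alpha) has no collider blocking it and no conditioned non-collider, so it is open.
Try {eta}:
  P1: blocked at fork node eta ∈ conditioning set.
  P2: blocked at fork node eta ∈ conditioning set.
  P3: blocked at fork node eta ∈ conditioning set.
{eta} contains no descendant of zeta and blocks every backdoor path.
No other singleton works — e.g. {theta} leaves P2 open — so {eta} is the unique smallest valid adjustment set.

{eta}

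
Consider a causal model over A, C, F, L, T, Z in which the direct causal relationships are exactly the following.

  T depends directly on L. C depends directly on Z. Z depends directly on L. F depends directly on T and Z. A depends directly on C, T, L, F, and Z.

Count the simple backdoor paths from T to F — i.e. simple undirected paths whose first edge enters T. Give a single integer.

6

A backdoor path from T to F is any simple undirected path whose first edge points into T (i.e. leaves T via a parent).
Parents of T: {L}.
Enumerating:
  P1: T <- L -> Z -> F
  P2: T <- L -> Z -> C -> A <- F
  P3: T <- L -> Z -> A <- F
  P4: T <- L -> A <- Z -> F
  P5: T <- L -> A <- F
  P6: T <- L -> A <- C <- Z -> F
That exhausts the simple backdoor paths. Count: 6.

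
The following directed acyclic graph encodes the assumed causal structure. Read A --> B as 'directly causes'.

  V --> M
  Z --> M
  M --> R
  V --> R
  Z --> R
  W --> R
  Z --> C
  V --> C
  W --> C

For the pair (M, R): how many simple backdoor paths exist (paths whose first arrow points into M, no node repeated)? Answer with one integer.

A backdoor path from M to R is any simple undirected path whose first edge points into M (i.e. leaves M via a parent).
Parents of M: {V, Z}.
Enumerating:
  P1: M <- Z -> R
  P2: M <- Z -> C <- W -> R
  P3: M <- Z -> C <- V -> R
  P4: M <- V -> R
  P5: M <- V -> C <- W -> R
  P6: M <- V -> C <- Z -> R
That exhausts the simple backdoor paths. Count: 6.

6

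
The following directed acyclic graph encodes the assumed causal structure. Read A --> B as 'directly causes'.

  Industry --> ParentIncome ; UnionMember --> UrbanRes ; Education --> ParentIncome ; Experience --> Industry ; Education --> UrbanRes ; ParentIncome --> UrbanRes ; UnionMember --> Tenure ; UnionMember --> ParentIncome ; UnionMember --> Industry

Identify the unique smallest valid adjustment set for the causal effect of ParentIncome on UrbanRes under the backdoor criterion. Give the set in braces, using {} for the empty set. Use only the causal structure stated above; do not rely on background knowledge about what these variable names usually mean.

Variables eligible for adjustment (non-descendants of ParentIncome, excluding ParentIncome and UrbanRes): {Education, Experience, Industry, Tenure, UnionMember}.
Backdoor paths from ParentIncome to UrbanRes:
  P1: ParentIncome <- UnionMember -> UrbanRes
  P2: ParentIncome <- Industry <- UnionMember -> UrbanRes
  P3: ParentIncome <- Education -> UrbanRes
The empty set is not sufficient: P1 (ParentIncome <- UnionMember -> UrbanRes) has no collider blocking it and no conditioned non-collider, so it is open.
Try {Education, UnionMember}:
  P1: blocked at fork node UnionMember ∈ conditioning set.
  P2: blocked at fork node UnionMember ∈ conditioning set.
  P3: blocked at fork node Education ∈ conditioning set.
{Education, UnionMember} contains no descendant of ParentIncome and blocks every backdoor path.
Every element of {Education, UnionMember} is needed (dropping Education leaves P3 open; dropping UnionMember leaves P1 open), so no proper subset is valid.
Among all size-2 subsets of the eligible variables, only {Education, UnionMember} blocks every backdoor path, so it is the unique smallest valid adjustment set.

{Education, UnionMember}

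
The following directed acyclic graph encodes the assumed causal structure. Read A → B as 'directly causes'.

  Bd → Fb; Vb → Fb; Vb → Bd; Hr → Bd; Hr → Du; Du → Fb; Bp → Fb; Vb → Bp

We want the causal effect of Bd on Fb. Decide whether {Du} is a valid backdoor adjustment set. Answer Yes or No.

Backdoor paths from Bd to Fb (paths whose first edge points into Bd):
  P1: Bd <- Hr -> Du -> Fb
  P2: Bd <- Vb -> Bp -> Fb
  P3: Bd <- Vb -> Fb
Condition 1 (no descendant of Bd in the set): holds — descendants of Bd are {Fb}; none are in {Du}.
Condition 2 (every backdoor path blocked by {Du}):
  P1: blocked at chain node Du ∈ conditioning set.
  P2: open — no interior node is in the conditioning set.
  P3: open — no interior node is in the conditioning set.
{Du} does not satisfy the backdoor criterion.

No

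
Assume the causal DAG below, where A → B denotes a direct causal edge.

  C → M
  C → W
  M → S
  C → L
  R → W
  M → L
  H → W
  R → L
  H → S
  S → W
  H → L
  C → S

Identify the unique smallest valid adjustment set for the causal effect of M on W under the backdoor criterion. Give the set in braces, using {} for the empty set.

Variables eligible for adjustment (non-descendants of M, excluding M and W): {C, H, R}.
Backdoor paths from M to W:
  P1: M <- C -> S <- H -> L <- R -> W
  P2: M <- C -> S <- H -> W
  P3: M <- C -> S -> W
  P4: M <- C -> L <- H -> S -> W
  P5: M <- C -> L <- H -> W
  P6: M <- C -> L <- R -> W
  P7: M <- C -> W
The empty set is not sufficient: P3 (M <- C -> S -> W) has no collider blocking it and no conditioned non-collider, so it is open.
Try {C}:
  P1: blocked at fork node C ∈ conditioning set.
  P2: blocked at fork node C ∈ conditioning set.
  P3: blocked at fork node C ∈ conditioning set.
  P4: blocked at fork node C ∈ conditioning set.
  P5: blocked at fork node C ∈ conditioning set.
  P6: blocked at fork node C ∈ conditioning set.
  P7: blocked at fork node C ∈ conditioning set.
{C} contains no descendant of M and blocks every backdoor path.
No other singleton works — e.g. {H} leaves P3 open — so {C} is the unique smallest valid adjustment set.

{C}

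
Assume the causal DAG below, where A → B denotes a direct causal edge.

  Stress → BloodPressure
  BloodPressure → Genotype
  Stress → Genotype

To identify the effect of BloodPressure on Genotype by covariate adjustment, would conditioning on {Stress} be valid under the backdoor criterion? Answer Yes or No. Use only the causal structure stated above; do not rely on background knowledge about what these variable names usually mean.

Backdoor paths from BloodPressure to Genotype (paths whose first edge points into BloodPressure):
  P1: BloodPressure <- Stress -> Genotype
Condition 1 (no descendant of BloodPressure in the set): holds — descendants of BloodPressure are {Genotype}; none are in {Stress}.
Condition 2 (every backdoor path blocked by {Stress}):
  P1: blocked at fork node Stress ∈ conditioning set.
{Stress} satisfies the backdoor criterion.

Yes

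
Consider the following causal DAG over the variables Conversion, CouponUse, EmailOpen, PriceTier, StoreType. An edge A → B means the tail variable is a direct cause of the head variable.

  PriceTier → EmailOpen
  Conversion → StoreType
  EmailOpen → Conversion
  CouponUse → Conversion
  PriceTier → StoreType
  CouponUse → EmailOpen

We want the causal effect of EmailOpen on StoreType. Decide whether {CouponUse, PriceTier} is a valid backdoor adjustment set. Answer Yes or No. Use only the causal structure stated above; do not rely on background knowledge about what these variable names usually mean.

Backdoor paths from EmailOpen to StoreType (paths whose first edge points into EmailOpen):
  P1: EmailOpen <- PriceTier -> StoreType
  P2: EmailOpen <- CouponUse -> Conversion -> StoreType
Condition 1 (no descendant of EmailOpen in the set): holds — descendants of EmailOpen are {Conversion, StoreType}; none are in {CouponUse, PriceTier}.
Condition 2 (every backdoor path blocked by {CouponUse, PriceTier}):
  P1: blocked at fork node PriceTier ∈ conditioning set.
  P2: blocked at fork node CouponUse ∈ conditioning set.
{CouponUse, PriceTier} satisfies the backdoor criterion.

Yes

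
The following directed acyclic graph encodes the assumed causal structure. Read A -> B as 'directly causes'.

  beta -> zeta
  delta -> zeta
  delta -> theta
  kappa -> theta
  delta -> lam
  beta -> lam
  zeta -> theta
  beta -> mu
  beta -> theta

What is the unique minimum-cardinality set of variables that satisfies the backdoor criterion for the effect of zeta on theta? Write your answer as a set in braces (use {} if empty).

Variables eligible for adjustment (non-descendants of zeta, excluding zeta and theta): {beta, delta, kappa, lam, mu}.
Backdoor paths from zeta to theta:
  P1: zeta <- beta -> lam <- delta -> theta
  P2: zeta <- beta -> theta
  P3: zeta <- delta -> lam <- beta -> theta
  P4: zeta <- delta -> theta
The empty set is not sufficient: P2 (zeta <- beta -> theta) has no collider blocking it and no conditioned non-collider, so it is open.
Try {beta, delta}:
  P1: blocked at fork node beta ∈ conditioning set.
  P2: blocked at fork node beta ∈ conditioning set.
  P3: blocked at fork node delta ∈ conditioning set.
  P4: blocked at fork node delta ∈ conditioning set.
{beta, delta} contains no descendant of zeta and blocks every backdoor path.
Every element of {beta, delta} is needed (dropping beta leaves P2 open; dropping delta leaves P4 open), so no proper subset is valid.
Among all size-2 subsets of the eligible variables, only {beta, delta} blocks every backdoor path, so it is the unique smallest valid adjustment set.

{beta, delta}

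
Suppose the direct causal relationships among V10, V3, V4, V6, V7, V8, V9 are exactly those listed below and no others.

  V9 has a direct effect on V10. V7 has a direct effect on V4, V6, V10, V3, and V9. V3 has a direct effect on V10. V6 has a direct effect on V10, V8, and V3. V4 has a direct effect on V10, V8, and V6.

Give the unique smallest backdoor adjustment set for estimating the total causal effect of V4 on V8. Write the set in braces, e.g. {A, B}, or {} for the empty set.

{V7}

Variables eligible for adjustment (non-descendants of V4, excluding V4 and V8): {V7, V9}.
Backdoor paths from V4 to V8:
  P1: V4 <- V7 -> V9 -> V10 <- V6 -> V8
  P2: V4 <- V7 -> V9 -> V10 <- V3 <- V6 -> V8
  P3: V4 <- V7 -> V6 -> V8
  P4: V4 <- V7 -> V3 <- V6 -> V8
  P5: V4 <- V7 -> V3 -> V10 <- V6 -> V8
  P6: V4 <- V7 -> V10 <- V6 -> V8
  P7: V4 <- V7 -> V10 <- V3 <- V6 -> V8
The empty set is not sufficient: P3 (V4 <- V7 -> V6 -> V8) has no collider blocking it and no conditioned non-collider, so it is open.
Try {V7}:
  P1: blocked at fork node V7 ∈ conditioning set.
  P2: blocked at fork node V7 ∈ conditioning set.
  P3: blocked at fork node V7 ∈ conditioning set.
  P4: blocked at fork node V7 ∈ conditioning set.
  P5: blocked at fork node V7 ∈ conditioning set.
  P6: blocked at fork node V7 ∈ conditioning set.
  P7: blocked at fork node V7 ∈ conditioning set.
{V7} contains no descendant of V4 and blocks every backdoor path.
No other singleton works — e.g. {V9} leaves P3 open — so {V7} is the unique smallest valid adjustment set.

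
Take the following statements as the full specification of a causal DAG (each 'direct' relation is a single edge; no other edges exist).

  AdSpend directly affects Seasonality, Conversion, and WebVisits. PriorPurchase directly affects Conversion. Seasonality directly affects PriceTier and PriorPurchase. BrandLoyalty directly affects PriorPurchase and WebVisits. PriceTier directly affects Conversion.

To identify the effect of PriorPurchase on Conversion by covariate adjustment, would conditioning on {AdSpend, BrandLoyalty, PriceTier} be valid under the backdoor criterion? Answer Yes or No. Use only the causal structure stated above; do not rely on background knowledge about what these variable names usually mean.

Backdoor paths from PriorPurchase to Conversion (paths whose first edge points into PriorPurchase):
  P1: PriorPurchase <- BrandLoyalty -> WebVisits <- AdSpend -> Seasonality -> PriceTier -> Conversion
  P2: PriorPurchase <- BrandLoyalty -> WebVisits <- AdSpend -> Conversion
  P3: PriorPurchase <- Seasonality <- AdSpend -> Conversion
  P4: PriorPurchase <- Seasonality -> PriceTier -> Conversion
Condition 1 (no descendant of PriorPurchase in the set): holds — descendants of PriorPurchase are {Conversion}; none are in {AdSpend, BrandLoyalty, PriceTier}.
Condition 2 (every backdoor path blocked by {AdSpend, BrandLoyalty, PriceTier}):
  P1: blocked at fork node BrandLoyalty ∈ conditioning set.
  P2: blocked at fork node BrandLoyalty ∈ conditioning set.
  P3: blocked at fork node AdSpend ∈ conditioning set.
  P4: blocked at chain node PriceTier ∈ conditioning set.
{AdSpend, BrandLoyalty, PriceTier} satisfies the backdoor criterion.

Yes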